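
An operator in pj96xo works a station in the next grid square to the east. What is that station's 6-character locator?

QJ06ao

Longitude subsquare x = 23; +1 → 24, wraps to 0 = a, carry into square.
Longitude square 9; +1 → 10, wraps to 0, carry into field.
Longitude field P = 15; +1 → 16 = Q.
The latitude characters are unchanged.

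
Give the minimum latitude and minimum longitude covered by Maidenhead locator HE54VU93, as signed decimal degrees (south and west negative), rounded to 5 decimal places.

Field H=7, E=4: +7·20° lon, +4·10° lat → SW at lon -40°, lat -50°.
Square 5, 4: +5·2° lon, +4·1° lat → SW at lon -30°, lat -46°.
Subsquare v=21, u=20: +21·0.0833333° lon, +20·0.0416667° lat → SW at lon -28.25°, lat -45.1667°.
Extended square 9, 3: +9·0.00833333° lon, +3·0.00416667° lat → SW at lon -28.175°, lat -45.1542°.
latitude -45.15417, longitude -28.17500.

-45.15417, -28.17500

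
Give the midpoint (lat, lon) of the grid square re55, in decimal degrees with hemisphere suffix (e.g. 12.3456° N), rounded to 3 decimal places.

44.500° S, 171.000° E

Field R=17, E=4: +17·20° lon, +4·10° lat → SW at lon 160°, lat -50°.
Square 5, 5: +5·2° lon, +5·1° lat → SW at lon 170°, lat -45°.
Cell spans 2° lon × 1° lat. Centre is SW corner plus half of each.
latitude 44.500° S, longitude 171.000° E.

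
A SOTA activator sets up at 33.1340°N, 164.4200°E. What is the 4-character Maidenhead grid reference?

RM23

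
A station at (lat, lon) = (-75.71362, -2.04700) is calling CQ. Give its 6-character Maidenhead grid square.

Offset from 180°W / 90°S: lon 177.9530°, lat 14.2864°.
Field: 177.9530/20 → 8 → I, 14.2864/10 → 1 → B; chars IB.
Square: 17.9530/2 → 8, 4.2864/1 → 4; chars 84.
Subsquare: 1.9530/0.0833333 → 23 → x, 0.2864/0.0416667 → 6 → g; chars xg.

IB84xg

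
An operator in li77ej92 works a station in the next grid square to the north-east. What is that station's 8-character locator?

Longitude extended square 9; +1 → 10, wraps to 0, carry into subsquare.
Longitude subsquare e = 4; +1 → 5 = f.
Latitude extended square 2; +1 → 3.

LI77fj03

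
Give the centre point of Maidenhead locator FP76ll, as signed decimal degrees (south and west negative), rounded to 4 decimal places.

66.4792, -65.0417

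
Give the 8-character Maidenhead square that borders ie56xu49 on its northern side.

Latitude extended square 9; +1 → 10, wraps to 0, carry into subsquare.
Latitude subsquare u = 20; +1 → 21 = v.
The longitude characters are unchanged.

IE56xv40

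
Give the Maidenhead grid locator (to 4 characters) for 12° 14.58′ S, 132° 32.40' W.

CH37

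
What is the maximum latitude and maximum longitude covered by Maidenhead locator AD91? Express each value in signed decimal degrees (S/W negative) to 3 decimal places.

-58.000, -160.000

Field A=0, D=3: +0·20° lon, +3·10° lat → SW at lon -180°, lat -60°.
Square 9, 1: +9·2° lon, +1·1° lat → SW at lon -162°, lat -59°.
Cell spans 2° lon × 1° lat. NE corner is SW corner plus one full cell.
latitude -58.000, longitude -160.000.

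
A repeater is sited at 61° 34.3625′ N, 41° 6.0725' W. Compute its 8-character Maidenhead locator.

GP91kn77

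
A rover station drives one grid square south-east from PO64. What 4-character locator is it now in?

PO73

Longitude square 6; +1 → 7.
Latitude square 4; −1 → 3.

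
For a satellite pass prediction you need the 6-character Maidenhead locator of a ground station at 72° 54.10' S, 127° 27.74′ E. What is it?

Offset from 180°W / 90°S: lon 307.4623°, lat 17.0983°.
Field: lon ⌊307.4623/20⌋ = 15 → P; lat ⌊17.0983/10⌋ = 1 → B.
Square: lon ⌊7.4623/2⌋ = 3; lat ⌊7.0983/1⌋ = 7.
Subsquare: lon ⌊1.4623/0.0833333⌋ = 17 → r; lat ⌊0.0983/0.0416667⌋ = 2 → c.

PB37rc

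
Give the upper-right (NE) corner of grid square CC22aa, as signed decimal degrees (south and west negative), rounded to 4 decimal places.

-67.9583, -135.9167

Field C=2, C=2: +2·20° lon, +2·10° lat → SW at lon -140°, lat -70°.
Square 2, 2: +2·2° lon, +2·1° lat → SW at lon -136°, lat -68°.
Subsquare a=0, a=0: +0·0.0833333° lon, +0·0.0416667° lat → SW at lon -136°, lat -68°.
Cell spans 0.0833333° lon × 0.0416667° lat. NE corner is SW corner plus one full cell.
latitude -67.9583, longitude -135.9167.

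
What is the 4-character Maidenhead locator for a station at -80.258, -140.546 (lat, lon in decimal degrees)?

BA99

Add 180° to longitude and 90° to latitude: 39.45, 9.74.
Field: 39.45/20 → 1 → B, 9.74/10 → 0 → A; chars BA.
Square: 19.45/2 → 9, 9.74/1 → 9; chars 99.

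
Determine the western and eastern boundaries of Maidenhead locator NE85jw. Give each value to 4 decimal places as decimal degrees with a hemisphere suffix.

96.7500° E, 96.8333° E

Field N=13, E=4: +13·20° lon, +4·10° lat → SW at lon 80°, lat -50°.
Square 8, 5: +8·2° lon, +5·1° lat → SW at lon 96°, lat -45°.
Subsquare j=9, w=22: +9·0.0833333° lon, +22·0.0416667° lat → SW at lon 96.75°, lat -44.0833°.
Cell spans 0.0833333° lon × 0.0416667° lat.
west 96.7500° E, east 96.8333° E.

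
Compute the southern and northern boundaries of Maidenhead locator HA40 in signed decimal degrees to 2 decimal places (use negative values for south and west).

Field H=7, A=0: +7·20° lon, +0·10° lat → SW at lon -40°, lat -90°.
Square 4, 0: +4·2° lon, +0·1° lat → SW at lon -32°, lat -90°.
Cell spans 2° lon × 1° lat.
south -90.00, north -89.00.

-90.00, -89.00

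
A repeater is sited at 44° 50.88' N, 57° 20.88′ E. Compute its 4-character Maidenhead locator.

Offset from 180°W / 90°S: lon 237.35°, lat 134.85°.
Field (20°×10°, letters A–R): lon ⌊237.35/20⌋ = 11 → L; lat ⌊134.85/10⌋ = 13 → N.
Square (2°×1°, digits 0–9): lon ⌊17.35/2⌋ = 8; lat ⌊4.85/1⌋ = 4.

LN84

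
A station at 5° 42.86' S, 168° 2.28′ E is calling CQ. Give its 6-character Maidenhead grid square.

Shift to the Maidenhead origin (180°W, 90°S): lon 348.0380, lat 84.2857.
Field (20°×10°, letters A–R): 348.0380/20 → 17 → R, 84.2857/10 → 8 → I; chars RI.
Square (2°×1°, digits 0–9): 8.0380/2 → 4, 4.2857/1 → 4; chars 44.
Subsquare (5′×2.5′, letters a–x): 0.0380/0.0833333 → 0 → a, 0.2857/0.0416667 → 6 → g; chars ag.

RI44ag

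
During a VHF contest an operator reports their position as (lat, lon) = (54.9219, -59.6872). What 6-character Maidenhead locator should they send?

GO04dw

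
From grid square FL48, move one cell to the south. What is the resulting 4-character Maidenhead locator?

FL47

Latitude square 8; −1 → 7.
The longitude characters are unchanged.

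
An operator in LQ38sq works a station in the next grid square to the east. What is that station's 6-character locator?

LQ38tq

Longitude subsquare s = 18; +1 → 19 = t.
The latitude characters are unchanged.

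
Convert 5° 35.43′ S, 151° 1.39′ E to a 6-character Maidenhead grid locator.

QI54mj

Offset from 180°W / 90°S: lon 331.0232°, lat 84.4095°.
Field (20°×10°, letters A–R): lon ⌊331.0232/20⌋ = 16 → Q; lat ⌊84.4095/10⌋ = 8 → I.
Square (2°×1°, digits 0–9): lon ⌊11.0232/2⌋ = 5; lat ⌊4.4095/1⌋ = 4.
Subsquare (5′×2.5′, letters a–x): lon ⌊1.0232/0.0833333⌋ = 12 → m; lat ⌊0.4095/0.0416667⌋ = 9 → j.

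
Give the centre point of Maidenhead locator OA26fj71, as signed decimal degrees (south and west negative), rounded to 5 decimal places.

Field O=14, A=0: +14·20° lon, +0·10° lat → SW at lon 100°, lat -90°.
Square 2, 6: +2·2° lon, +6·1° lat → SW at lon 104°, lat -84°.
Subsquare f=5, j=9: +5·0.0833333° lon, +9·0.0416667° lat → SW at lon 104.417°, lat -83.625°.
Extended square 7, 1: +7·0.00833333° lon, +1·0.00416667° lat → SW at lon 104.475°, lat -83.6208°.
Cell spans 0.00833333° lon × 0.00416667° lat. Centre is SW corner plus half of each.
latitude -83.61875, longitude 104.47917.

-83.61875, 104.47917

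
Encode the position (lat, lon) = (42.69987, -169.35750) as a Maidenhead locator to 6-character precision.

Offset from 180°W / 90°S: lon 10.6425°, lat 132.6999°.
Field: lon ⌊10.6425/20⌋ = 0 → A; lat ⌊132.6999/10⌋ = 13 → N.
Square: lon ⌊10.6425/2⌋ = 5; lat ⌊2.6999/1⌋ = 2.
Subsquare: lon ⌊0.6425/0.0833333⌋ = 7 → h; lat ⌊0.6999/0.0416667⌋ = 16 → q.

AN52hq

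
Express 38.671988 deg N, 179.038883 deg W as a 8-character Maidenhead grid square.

AM08lq51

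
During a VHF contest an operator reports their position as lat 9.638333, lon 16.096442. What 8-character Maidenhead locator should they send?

Add 180° to longitude and 90° to latitude: 196.09644, 99.63833.
Field: 196.09644/20 → 9 → J, 99.63833/10 → 9 → J; chars JJ.
Square: 16.09644/2 → 8, 9.63833/1 → 9; chars 89.
Subsquare: 0.09644/0.0833333 → 1 → b, 0.63833/0.0416667 → 15 → p; chars bp.
Extended square: 0.01311/0.00833333 → 1, 0.01333/0.00416667 → 3; chars 13.

JJ89bp13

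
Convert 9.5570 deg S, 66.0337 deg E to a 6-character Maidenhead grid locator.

MI30ak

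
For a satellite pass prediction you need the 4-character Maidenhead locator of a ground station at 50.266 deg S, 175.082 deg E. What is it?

RD79

Add 180° to longitude and 90° to latitude: 355.08, 39.73.
Field (20°×10°, letters A–R): lon ⌊355.08/20⌋ = 17 → R; lat ⌊39.73/10⌋ = 3 → D.
Square (2°×1°, digits 0–9): lon ⌊15.08/2⌋ = 7; lat ⌊9.73/1⌋ = 9.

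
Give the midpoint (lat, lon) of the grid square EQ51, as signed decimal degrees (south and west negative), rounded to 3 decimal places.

71.500, -89.000

Field E=4, Q=16: +4·20° lon, +16·10° lat → SW at lon -100°, lat 70°.
Square 5, 1: +5·2° lon, +1·1° lat → SW at lon -90°, lat 71°.
Cell spans 2° lon × 1° lat. Centre is SW corner plus half of each.
latitude 71.500, longitude -89.000.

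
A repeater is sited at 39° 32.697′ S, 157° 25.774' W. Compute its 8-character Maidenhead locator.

BF10gk89

Add 180° to longitude and 90° to latitude: 22.57043, 50.45505.
Field (20°×10°, letters A–R): 22.57043/20 → 1 → B, 50.45505/10 → 5 → F; chars BF.
Square (2°×1°, digits 0–9): 2.57043/2 → 1, 0.45505/1 → 0; chars 10.
Subsquare (5′×2.5′, letters a–x): 0.57043/0.0833333 → 6 → g, 0.45505/0.0416667 → 10 → k; chars gk.
Extended square (30″×15″, digits 0–9): 0.07043/0.00833333 → 8, 0.03838/0.00416667 → 9; chars 89.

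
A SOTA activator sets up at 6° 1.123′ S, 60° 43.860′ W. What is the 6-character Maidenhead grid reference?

FI93px

Shift to the Maidenhead origin (180°W, 90°S): lon 119.2690, lat 83.9813.
Field (20°×10°, letters A–R): lon ⌊119.2690/20⌋ = 5 → F; lat ⌊83.9813/10⌋ = 8 → I.
Square (2°×1°, digits 0–9): lon ⌊19.2690/2⌋ = 9; lat ⌊3.9813/1⌋ = 3.
Subsquare (5′×2.5′, letters a–x): lon ⌊1.2690/0.0833333⌋ = 15 → p; lat ⌊0.9813/0.0416667⌋ = 23 → x.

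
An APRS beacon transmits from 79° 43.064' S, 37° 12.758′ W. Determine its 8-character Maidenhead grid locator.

HB10jg47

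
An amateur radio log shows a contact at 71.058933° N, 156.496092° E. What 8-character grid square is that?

Add 180° to longitude and 90° to latitude: 336.49609, 161.05893.
Field: lon ⌊336.49609/20⌋ = 16 → Q; lat ⌊161.05893/10⌋ = 16 → Q.
Square: lon ⌊16.49609/2⌋ = 8; lat ⌊1.05893/1⌋ = 1.
Subsquare: lon ⌊0.49609/0.0833333⌋ = 5 → f; lat ⌊0.05893/0.0416667⌋ = 1 → b.
Extended square: lon ⌊0.07943/0.00833333⌋ = 9; lat ⌊0.01727/0.00416667⌋ = 4.

QQ81fb94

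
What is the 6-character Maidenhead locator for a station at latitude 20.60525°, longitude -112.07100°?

DL30xo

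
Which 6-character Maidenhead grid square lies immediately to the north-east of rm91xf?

AM01ag

Longitude subsquare x = 23; +1 → 24, wraps to 0 = a, carry into square.
Longitude square 9; +1 → 10, wraps to 0, carry into field.
Longitude field R = 17; +1 → 18, wraps to 0 = A, wrapping around the antimeridian.
Latitude subsquare f = 5; +1 → 6 = g.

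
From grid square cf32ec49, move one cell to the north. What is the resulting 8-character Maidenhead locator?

Latitude extended square 9; +1 → 10, wraps to 0, carry into subsquare.
Latitude subsquare c = 2; +1 → 3 = d.
The longitude characters are unchanged.

CF32ed40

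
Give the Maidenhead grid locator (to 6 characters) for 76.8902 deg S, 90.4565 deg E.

NB53fc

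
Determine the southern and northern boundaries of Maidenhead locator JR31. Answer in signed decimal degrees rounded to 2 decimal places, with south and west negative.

81.00, 82.00

Field J=9, R=17: +9·20° lon, +17·10° lat → SW at lon 0°, lat 80°.
Square 3, 1: +3·2° lon, +1·1° lat → SW at lon 6°, lat 81°.
Cell spans 2° lon × 1° lat.
south 81.00, north 82.00.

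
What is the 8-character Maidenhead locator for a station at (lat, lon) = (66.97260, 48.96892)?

Add 180° to longitude and 90° to latitude: 228.96892, 156.97260.
Field (20°×10°, letters A–R): lon ⌊228.96892/20⌋ = 11 → L; lat ⌊156.97260/10⌋ = 15 → P.
Square (2°×1°, digits 0–9): lon ⌊8.96892/2⌋ = 4; lat ⌊6.97260/1⌋ = 6.
Subsquare (5′×2.5′, letters a–x): lon ⌊0.96892/0.0833333⌋ = 11 → l; lat ⌊0.97260/0.0416667⌋ = 23 → x.
Extended square (30″×15″, digits 0–9): lon ⌊0.05225/0.00833333⌋ = 6; lat ⌊0.01427/0.00416667⌋ = 3.

LP46lx63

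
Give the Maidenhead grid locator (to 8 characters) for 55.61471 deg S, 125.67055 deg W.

CD74dj92

Add 180° to longitude and 90° to latitude: 54.32945, 34.38529.
Field: 54.32945/20 → 2 → C, 34.38529/10 → 3 → D; chars CD.
Square: 14.32945/2 → 7, 4.38529/1 → 4; chars 74.
Subsquare: 0.32945/0.0833333 → 3 → d, 0.38529/0.0416667 → 9 → j; chars dj.
Extended square: 0.07945/0.00833333 → 9, 0.01029/0.00416667 → 2; chars 92.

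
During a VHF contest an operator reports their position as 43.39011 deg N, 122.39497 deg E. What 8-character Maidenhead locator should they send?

PN13ej73

Add 180° to longitude and 90° to latitude: 302.39497, 133.39011.
Field: lon ⌊302.39497/20⌋ = 15 → P; lat ⌊133.39011/10⌋ = 13 → N.
Square: lon ⌊2.39497/2⌋ = 1; lat ⌊3.39011/1⌋ = 3.
Subsquare: lon ⌊0.39497/0.0833333⌋ = 4 → e; lat ⌊0.39011/0.0416667⌋ = 9 → j.
Extended square: lon ⌊0.06164/0.00833333⌋ = 7; lat ⌊0.01511/0.00416667⌋ = 3.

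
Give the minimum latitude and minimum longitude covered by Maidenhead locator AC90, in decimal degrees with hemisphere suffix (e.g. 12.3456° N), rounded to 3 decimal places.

Field A=0, C=2: +0·20° lon, +2·10° lat → SW at lon -180°, lat -70°.
Square 9, 0: +9·2° lon, +0·1° lat → SW at lon -162°, lat -70°.
latitude 70.000° S, longitude 162.000° W.

70.000° S, 162.000° W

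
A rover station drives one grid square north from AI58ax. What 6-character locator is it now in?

Latitude subsquare x = 23; +1 → 24, wraps to 0 = a, carry into square.
Latitude square 8; +1 → 9.
The longitude characters are unchanged.

AI59aa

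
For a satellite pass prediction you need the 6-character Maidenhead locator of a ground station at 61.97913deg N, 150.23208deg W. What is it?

BP41vx

Offset from 180°W / 90°S: lon 29.7679°, lat 151.9791°.
Field (20°×10°, letters A–R): lon ⌊29.7679/20⌋ = 1 → B; lat ⌊151.9791/10⌋ = 15 → P.
Square (2°×1°, digits 0–9): lon ⌊9.7679/2⌋ = 4; lat ⌊1.9791/1⌋ = 1.
Subsquare (5′×2.5′, letters a–x): lon ⌊1.7679/0.0833333⌋ = 21 → v; lat ⌊0.9791/0.0416667⌋ = 23 → x.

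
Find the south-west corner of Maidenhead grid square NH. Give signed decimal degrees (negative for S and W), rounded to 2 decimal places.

-20.00, 80.00

Field N=13, H=7: +13·20° lon, +7·10° lat → SW at lon 80°, lat -20°.
latitude -20.00, longitude 80.00.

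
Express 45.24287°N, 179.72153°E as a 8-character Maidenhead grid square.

RN95uf68

Add 180° to longitude and 90° to latitude: 359.72153, 135.24287.
Field: lon ⌊359.72153/20⌋ = 17 → R; lat ⌊135.24287/10⌋ = 13 → N.
Square: lon ⌊19.72153/2⌋ = 9; lat ⌊5.24287/1⌋ = 5.
Subsquare: lon ⌊1.72153/0.0833333⌋ = 20 → u; lat ⌊0.24287/0.0416667⌋ = 5 → f.
Extended square: lon ⌊0.05486/0.00833333⌋ = 6; lat ⌊0.03454/0.00416667⌋ = 8.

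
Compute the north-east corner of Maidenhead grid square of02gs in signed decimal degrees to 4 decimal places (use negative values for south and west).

Field O=14, F=5: +14·20° lon, +5·10° lat → SW at lon 100°, lat -40°.
Square 0, 2: +0·2° lon, +2·1° lat → SW at lon 100°, lat -38°.
Subsquare g=6, s=18: +6·0.0833333° lon, +18·0.0416667° lat → SW at lon 100.5°, lat -37.25°.
Cell spans 0.0833333° lon × 0.0416667° lat. NE corner is SW corner plus one full cell.
latitude -37.2083, longitude 100.5833.

-37.2083, 100.5833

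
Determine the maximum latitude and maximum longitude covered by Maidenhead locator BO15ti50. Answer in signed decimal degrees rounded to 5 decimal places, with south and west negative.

55.33750, -156.36667

Field B=1, O=14: +1·20° lon, +14·10° lat → SW at lon -160°, lat 50°.
Square 1, 5: +1·2° lon, +5·1° lat → SW at lon -158°, lat 55°.
Subsquare t=19, i=8: +19·0.0833333° lon, +8·0.0416667° lat → SW at lon -156.417°, lat 55.3333°.
Extended square 5, 0: +5·0.00833333° lon, +0·0.00416667° lat → SW at lon -156.375°, lat 55.3333°.
Cell spans 0.00833333° lon × 0.00416667° lat. NE corner is SW corner plus one full cell.
latitude 55.33750, longitude -156.36667.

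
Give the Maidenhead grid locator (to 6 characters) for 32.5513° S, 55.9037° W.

Add 180° to longitude and 90° to latitude: 124.0963, 57.4487.
Field: 124.0963/20 → 6 → G, 57.4487/10 → 5 → F; chars GF.
Square: 4.0963/2 → 2, 7.4487/1 → 7; chars 27.
Subsquare: 0.0963/0.0833333 → 1 → b, 0.4487/0.0416667 → 10 → k; chars bk.

GF27bk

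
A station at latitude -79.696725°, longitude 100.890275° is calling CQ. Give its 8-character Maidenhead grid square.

Shift to the Maidenhead origin (180°W, 90°S): lon 280.89027, lat 10.30327.
Field (20°×10°, letters A–R): lon ⌊280.89027/20⌋ = 14 → O; lat ⌊10.30327/10⌋ = 1 → B.
Square (2°×1°, digits 0–9): lon ⌊0.89027/2⌋ = 0; lat ⌊0.30327/1⌋ = 0.
Subsquare (5′×2.5′, letters a–x): lon ⌊0.89027/0.0833333⌋ = 10 → k; lat ⌊0.30327/0.0416667⌋ = 7 → h.
Extended square (30″×15″, digits 0–9): lon ⌊0.05694/0.00833333⌋ = 6; lat ⌊0.01161/0.00416667⌋ = 2.

OB00kh62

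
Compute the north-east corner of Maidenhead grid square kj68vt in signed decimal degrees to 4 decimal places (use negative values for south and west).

8.8333, 33.8333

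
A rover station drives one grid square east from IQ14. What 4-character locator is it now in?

Longitude square 1; +1 → 2.
The latitude characters are unchanged.

IQ24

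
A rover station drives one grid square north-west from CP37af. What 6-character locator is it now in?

Longitude subsquare a = 0; −1 → -1, wraps to 23 = x, carry into square.
Longitude square 3; −1 → 2.
Latitude subsquare f = 5; +1 → 6 = g.

CP27xg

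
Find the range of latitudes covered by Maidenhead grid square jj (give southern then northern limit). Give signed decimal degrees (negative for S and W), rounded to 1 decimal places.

Field J=9, J=9: +9·20° lon, +9·10° lat → SW at lon 0°, lat 0°.
Cell spans 20° lon × 10° lat.
south 0.0, north 10.0.

0.0, 10.0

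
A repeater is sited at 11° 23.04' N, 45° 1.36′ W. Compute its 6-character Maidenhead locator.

Shift to the Maidenhead origin (180°W, 90°S): lon 134.9773, lat 101.3840.
Field: lon ⌊134.9773/20⌋ = 6 → G; lat ⌊101.3840/10⌋ = 10 → K.
Square: lon ⌊14.9773/2⌋ = 7; lat ⌊1.3840/1⌋ = 1.
Subsquare: lon ⌊0.9773/0.0833333⌋ = 11 → l; lat ⌊0.3840/0.0416667⌋ = 9 → j.

GK71lj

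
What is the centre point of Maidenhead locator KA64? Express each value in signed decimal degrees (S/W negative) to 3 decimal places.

Field K=10, A=0: +10·20° lon, +0·10° lat → SW at lon 20°, lat -90°.
Square 6, 4: +6·2° lon, +4·1° lat → SW at lon 32°, lat -86°.
Cell spans 2° lon × 1° lat. Centre is SW corner plus half of each.
latitude -85.500, longitude 33.000.

-85.500, 33.000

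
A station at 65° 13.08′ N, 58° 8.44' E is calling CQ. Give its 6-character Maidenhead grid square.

Add 180° to longitude and 90° to latitude: 238.1407, 155.2180.
Field (20°×10°, letters A–R): lon ⌊238.1407/20⌋ = 11 → L; lat ⌊155.2180/10⌋ = 15 → P.
Square (2°×1°, digits 0–9): lon ⌊18.1407/2⌋ = 9; lat ⌊5.2180/1⌋ = 5.
Subsquare (5′×2.5′, letters a–x): lon ⌊0.1407/0.0833333⌋ = 1 → b; lat ⌊0.2180/0.0416667⌋ = 5 → f.

LP95bf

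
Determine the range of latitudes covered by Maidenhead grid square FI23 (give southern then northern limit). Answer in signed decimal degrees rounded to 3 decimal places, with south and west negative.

-7.000, -6.000

Field F=5, I=8: +5·20° lon, +8·10° lat → SW at lon -80°, lat -10°.
Square 2, 3: +2·2° lon, +3·1° lat → SW at lon -76°, lat -7°.
Cell spans 2° lon × 1° lat.
south -7.000, north -6.000.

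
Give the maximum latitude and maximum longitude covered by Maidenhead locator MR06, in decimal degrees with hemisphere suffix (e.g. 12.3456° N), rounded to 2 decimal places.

87.00° N, 62.00° E

Field M=12, R=17: +12·20° lon, +17·10° lat → SW at lon 60°, lat 80°.
Square 0, 6: +0·2° lon, +6·1° lat → SW at lon 60°, lat 86°.
Cell spans 2° lon × 1° lat. NE corner is SW corner plus one full cell.
latitude 87.00° N, longitude 62.00° E.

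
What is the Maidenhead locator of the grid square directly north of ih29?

II20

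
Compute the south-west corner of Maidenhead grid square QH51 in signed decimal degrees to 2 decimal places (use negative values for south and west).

Field Q=16, H=7: +16·20° lon, +7·10° lat → SW at lon 140°, lat -20°.
Square 5, 1: +5·2° lon, +1·1° lat → SW at lon 150°, lat -19°.
latitude -19.00, longitude 150.00.

-19.00, 150.00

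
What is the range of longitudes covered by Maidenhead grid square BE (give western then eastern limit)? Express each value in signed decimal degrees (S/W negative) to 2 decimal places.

Field B=1, E=4: +1·20° lon, +4·10° lat → SW at lon -160°, lat -50°.
Cell spans 20° lon × 10° lat.
west -160.00, east -140.00.

-160.00, -140.00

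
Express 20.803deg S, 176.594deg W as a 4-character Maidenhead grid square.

Offset from 180°W / 90°S: lon 3.41°, lat 69.20°.
Field: 3.41/20 → 0 → A, 69.20/10 → 6 → G; chars AG.
Square: 3.41/2 → 1, 9.20/1 → 9; chars 19.

AG19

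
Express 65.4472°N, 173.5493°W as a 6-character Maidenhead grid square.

AP35fk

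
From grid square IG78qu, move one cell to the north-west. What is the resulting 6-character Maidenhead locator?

IG78pv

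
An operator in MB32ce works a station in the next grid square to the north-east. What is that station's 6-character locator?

MB32df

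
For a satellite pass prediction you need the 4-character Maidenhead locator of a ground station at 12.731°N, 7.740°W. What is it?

Shift to the Maidenhead origin (180°W, 90°S): lon 172.26, lat 102.73.
Field: 172.26/20 → 8 → I, 102.73/10 → 10 → K; chars IK.
Square: 12.26/2 → 6, 2.73/1 → 2; chars 62.

IK62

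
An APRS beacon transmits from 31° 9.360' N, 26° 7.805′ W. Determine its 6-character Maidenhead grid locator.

HM61wd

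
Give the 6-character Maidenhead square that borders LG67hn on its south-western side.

Longitude subsquare h = 7; −1 → 6 = g.
Latitude subsquare n = 13; −1 → 12 = m.

LG67gm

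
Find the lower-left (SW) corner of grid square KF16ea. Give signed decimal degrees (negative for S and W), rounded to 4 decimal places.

-34.0000, 22.3333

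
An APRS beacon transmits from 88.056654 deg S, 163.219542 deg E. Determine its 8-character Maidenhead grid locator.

RA11ow66

Offset from 180°W / 90°S: lon 343.21954°, lat 1.94335°.
Field: 343.21954/20 → 17 → R, 1.94335/10 → 0 → A; chars RA.
Square: 3.21954/2 → 1, 1.94335/1 → 1; chars 11.
Subsquare: 1.21954/0.0833333 → 14 → o, 0.94335/0.0416667 → 22 → w; chars ow.
Extended square: 0.05288/0.00833333 → 6, 0.02668/0.00416667 → 6; chars 66.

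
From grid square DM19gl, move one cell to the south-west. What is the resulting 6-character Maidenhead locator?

DM19fk

Longitude subsquare g = 6; −1 → 5 = f.
Latitude subsquare l = 11; −1 → 10 = k.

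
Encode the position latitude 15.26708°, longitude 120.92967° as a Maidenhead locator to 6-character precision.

PK05lg

Add 180° to longitude and 90° to latitude: 300.9297, 105.2671.
Field (20°×10°, letters A–R): 300.9297/20 → 15 → P, 105.2671/10 → 10 → K; chars PK.
Square (2°×1°, digits 0–9): 0.9297/2 → 0, 5.2671/1 → 5; chars 05.
Subsquare (5′×2.5′, letters a–x): 0.9297/0.0833333 → 11 → l, 0.2671/0.0416667 → 6 → g; chars lg.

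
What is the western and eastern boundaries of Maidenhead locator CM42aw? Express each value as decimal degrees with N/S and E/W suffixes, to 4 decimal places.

Field C=2, M=12: +2·20° lon, +12·10° lat → SW at lon -140°, lat 30°.
Square 4, 2: +4·2° lon, +2·1° lat → SW at lon -132°, lat 32°.
Subsquare a=0, w=22: +0·0.0833333° lon, +22·0.0416667° lat → SW at lon -132°, lat 32.9167°.
Cell spans 0.0833333° lon × 0.0416667° lat.
west 132.0000° W, east 131.9167° W.

132.0000° W, 131.9167° W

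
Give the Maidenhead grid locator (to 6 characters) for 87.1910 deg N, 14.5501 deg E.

JR77ge

Add 180° to longitude and 90° to latitude: 194.5501, 177.1910.
Field (20°×10°, letters A–R): 194.5501/20 → 9 → J, 177.1910/10 → 17 → R; chars JR.
Square (2°×1°, digits 0–9): 14.5501/2 → 7, 7.1910/1 → 7; chars 77.
Subsquare (5′×2.5′, letters a–x): 0.5501/0.0833333 → 6 → g, 0.1910/0.0416667 → 4 → e; chars ge.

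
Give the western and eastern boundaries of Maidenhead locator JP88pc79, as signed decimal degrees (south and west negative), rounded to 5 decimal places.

17.30833, 17.31667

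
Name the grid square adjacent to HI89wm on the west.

HI89vm

Longitude subsquare w = 22; −1 → 21 = v.
The latitude characters are unchanged.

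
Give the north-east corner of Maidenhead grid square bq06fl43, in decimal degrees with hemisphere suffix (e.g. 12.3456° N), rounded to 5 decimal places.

Field B=1, Q=16: +1·20° lon, +16·10° lat → SW at lon -160°, lat 70°.
Square 0, 6: +0·2° lon, +6·1° lat → SW at lon -160°, lat 76°.
Subsquare f=5, l=11: +5·0.0833333° lon, +11·0.0416667° lat → SW at lon -159.583°, lat 76.4583°.
Extended square 4, 3: +4·0.00833333° lon, +3·0.00416667° lat → SW at lon -159.55°, lat 76.4708°.
Cell spans 0.00833333° lon × 0.00416667° lat. NE corner is SW corner plus one full cell.
latitude 76.47500° N, longitude 159.54167° W.

76.47500° N, 159.54167° W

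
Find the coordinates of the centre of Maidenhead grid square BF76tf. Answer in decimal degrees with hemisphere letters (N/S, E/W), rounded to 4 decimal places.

33.7708° S, 144.3750° W

Field B=1, F=5: +1·20° lon, +5·10° lat → SW at lon -160°, lat -40°.
Square 7, 6: +7·2° lon, +6·1° lat → SW at lon -146°, lat -34°.
Subsquare t=19, f=5: +19·0.0833333° lon, +5·0.0416667° lat → SW at lon -144.417°, lat -33.7917°.
Cell spans 0.0833333° lon × 0.0416667° lat. Centre is SW corner plus half of each.
latitude 33.7708° S, longitude 144.3750° W.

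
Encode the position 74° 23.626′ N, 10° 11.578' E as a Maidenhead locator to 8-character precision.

JQ54cj34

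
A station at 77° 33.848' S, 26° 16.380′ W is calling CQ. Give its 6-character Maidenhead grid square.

HB62uk

Add 180° to longitude and 90° to latitude: 153.7270, 12.4359.
Field (20°×10°, letters A–R): lon ⌊153.7270/20⌋ = 7 → H; lat ⌊12.4359/10⌋ = 1 → B.
Square (2°×1°, digits 0–9): lon ⌊13.7270/2⌋ = 6; lat ⌊2.4359/1⌋ = 2.
Subsquare (5′×2.5′, letters a–x): lon ⌊1.7270/0.0833333⌋ = 20 → u; lat ⌊0.4359/0.0416667⌋ = 10 → k.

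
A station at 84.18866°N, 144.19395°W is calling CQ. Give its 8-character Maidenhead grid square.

Offset from 180°W / 90°S: lon 35.80605°, lat 174.18866°.
Field: lon ⌊35.80605/20⌋ = 1 → B; lat ⌊174.18866/10⌋ = 17 → R.
Square: lon ⌊15.80605/2⌋ = 7; lat ⌊4.18866/1⌋ = 4.
Subsquare: lon ⌊1.80605/0.0833333⌋ = 21 → v; lat ⌊0.18866/0.0416667⌋ = 4 → e.
Extended square: lon ⌊0.05605/0.00833333⌋ = 6; lat ⌊0.02199/0.00416667⌋ = 5.

BR74ve65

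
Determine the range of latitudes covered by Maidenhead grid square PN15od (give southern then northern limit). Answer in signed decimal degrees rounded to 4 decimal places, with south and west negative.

Field P=15, N=13: +15·20° lon, +13·10° lat → SW at lon 120°, lat 40°.
Square 1, 5: +1·2° lon, +5·1° lat → SW at lon 122°, lat 45°.
Subsquare o=14, d=3: +14·0.0833333° lon, +3·0.0416667° lat → SW at lon 123.167°, lat 45.125°.
Cell spans 0.0833333° lon × 0.0416667° lat.
south 45.1250, north 45.1667.

45.1250, 45.1667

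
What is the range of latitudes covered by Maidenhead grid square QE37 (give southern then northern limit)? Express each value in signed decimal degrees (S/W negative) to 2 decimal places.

Field Q=16, E=4: +16·20° lon, +4·10° lat → SW at lon 140°, lat -50°.
Square 3, 7: +3·2° lon, +7·1° lat → SW at lon 146°, lat -43°.
Cell spans 2° lon × 1° lat.
south -43.00, north -42.00.

-43.00, -42.00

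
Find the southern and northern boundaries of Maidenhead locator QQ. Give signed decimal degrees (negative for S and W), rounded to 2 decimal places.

70.00, 80.00

Field Q=16, Q=16: +16·20° lon, +16·10° lat → SW at lon 140°, lat 70°.
Cell spans 20° lon × 10° lat.
south 70.00, north 80.00.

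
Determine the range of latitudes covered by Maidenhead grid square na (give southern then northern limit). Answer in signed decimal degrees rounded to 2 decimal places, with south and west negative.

Field N=13, A=0: +13·20° lon, +0·10° lat → SW at lon 80°, lat -90°.
Cell spans 20° lon × 10° lat.
south -90.00, north -80.00.

-90.00, -80.00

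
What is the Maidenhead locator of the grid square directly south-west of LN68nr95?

LN68nr84

Longitude extended square 9; −1 → 8.
Latitude extended square 5; −1 → 4.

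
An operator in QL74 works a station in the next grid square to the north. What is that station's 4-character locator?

QL75

Latitude square 4; +1 → 5.
The longitude characters are unchanged.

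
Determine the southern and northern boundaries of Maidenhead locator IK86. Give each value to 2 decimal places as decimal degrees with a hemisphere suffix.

Field I=8, K=10: +8·20° lon, +10·10° lat → SW at lon -20°, lat 10°.
Square 8, 6: +8·2° lon, +6·1° lat → SW at lon -4°, lat 16°.
Cell spans 2° lon × 1° lat.
south 16.00° N, north 17.00° N.

16.00° N, 17.00° N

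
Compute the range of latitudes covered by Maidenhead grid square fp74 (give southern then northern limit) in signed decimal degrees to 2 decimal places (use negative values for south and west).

64.00, 65.00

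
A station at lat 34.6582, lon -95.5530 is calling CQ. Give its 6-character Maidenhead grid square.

EM24fp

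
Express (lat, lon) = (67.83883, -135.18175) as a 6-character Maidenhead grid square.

CP27ju

Offset from 180°W / 90°S: lon 44.8183°, lat 157.8388°.
Field: lon ⌊44.8183/20⌋ = 2 → C; lat ⌊157.8388/10⌋ = 15 → P.
Square: lon ⌊4.8183/2⌋ = 2; lat ⌊7.8388/1⌋ = 7.
Subsquare: lon ⌊0.8183/0.0833333⌋ = 9 → j; lat ⌊0.8388/0.0416667⌋ = 20 → u.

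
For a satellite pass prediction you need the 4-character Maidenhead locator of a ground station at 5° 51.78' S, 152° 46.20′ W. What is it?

Shift to the Maidenhead origin (180°W, 90°S): lon 27.23, lat 84.14.
Field: lon ⌊27.23/20⌋ = 1 → B; lat ⌊84.14/10⌋ = 8 → I.
Square: lon ⌊7.23/2⌋ = 3; lat ⌊4.14/1⌋ = 4.

BI34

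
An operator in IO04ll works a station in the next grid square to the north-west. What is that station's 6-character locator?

Longitude subsquare l = 11; −1 → 10 = k.
Latitude subsquare l = 11; +1 → 12 = m.

IO04km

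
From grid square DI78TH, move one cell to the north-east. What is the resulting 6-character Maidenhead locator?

Longitude subsquare t = 19; +1 → 20 = u.
Latitude subsquare h = 7; +1 → 8 = i.

DI78ui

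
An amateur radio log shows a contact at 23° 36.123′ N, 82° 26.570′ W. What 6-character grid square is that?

EL83so

Offset from 180°W / 90°S: lon 97.5572°, lat 113.6020°.
Field (20°×10°, letters A–R): lon ⌊97.5572/20⌋ = 4 → E; lat ⌊113.6020/10⌋ = 11 → L.
Square (2°×1°, digits 0–9): lon ⌊17.5572/2⌋ = 8; lat ⌊3.6020/1⌋ = 3.
Subsquare (5′×2.5′, letters a–x): lon ⌊1.5572/0.0833333⌋ = 18 → s; lat ⌊0.6020/0.0416667⌋ = 14 → o.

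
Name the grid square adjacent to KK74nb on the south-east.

Longitude subsquare n = 13; +1 → 14 = o.
Latitude subsquare b = 1; −1 → 0 = a.

KK74oa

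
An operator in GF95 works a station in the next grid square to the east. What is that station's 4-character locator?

HF05

Longitude square 9; +1 → 10, wraps to 0, carry into field.
Longitude field G = 6; +1 → 7 = H.
The latitude characters are unchanged.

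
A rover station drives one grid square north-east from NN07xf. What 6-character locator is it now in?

Longitude subsquare x = 23; +1 → 24, wraps to 0 = a, carry into square.
Longitude square 0; +1 → 1.
Latitude subsquare f = 5; +1 → 6 = g.

NN17ag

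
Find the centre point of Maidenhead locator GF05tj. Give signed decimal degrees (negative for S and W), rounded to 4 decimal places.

-34.6042, -58.3750

Field G=6, F=5: +6·20° lon, +5·10° lat → SW at lon -60°, lat -40°.
Square 0, 5: +0·2° lon, +5·1° lat → SW at lon -60°, lat -35°.
Subsquare t=19, j=9: +19·0.0833333° lon, +9·0.0416667° lat → SW at lon -58.4167°, lat -34.625°.
Cell spans 0.0833333° lon × 0.0416667° lat. Centre is SW corner plus half of each.
latitude -34.6042, longitude -58.3750.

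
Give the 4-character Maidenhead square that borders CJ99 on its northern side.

CK90

Latitude square 9; +1 → 10, wraps to 0, carry into field.
Latitude field J = 9; +1 → 10 = K.
The longitude characters are unchanged.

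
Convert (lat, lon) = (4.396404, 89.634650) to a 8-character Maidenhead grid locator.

NJ44tj65

Add 180° to longitude and 90° to latitude: 269.63465, 94.39640.
Field: 269.63465/20 → 13 → N, 94.39640/10 → 9 → J; chars NJ.
Square: 9.63465/2 → 4, 4.39640/1 → 4; chars 44.
Subsquare: 1.63465/0.0833333 → 19 → t, 0.39640/0.0416667 → 9 → j; chars tj.
Extended square: 0.05132/0.00833333 → 6, 0.02140/0.00416667 → 5; chars 65.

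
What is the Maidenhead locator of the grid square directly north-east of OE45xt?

OE55au

Longitude subsquare x = 23; +1 → 24, wraps to 0 = a, carry into square.
Longitude square 4; +1 → 5.
Latitude subsquare t = 19; +1 → 20 = u.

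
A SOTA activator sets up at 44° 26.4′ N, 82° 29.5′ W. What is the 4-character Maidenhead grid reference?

EN84

Shift to the Maidenhead origin (180°W, 90°S): lon 97.51, lat 134.44.
Field: 97.51/20 → 4 → E, 134.44/10 → 13 → N; chars EN.
Square: 17.51/2 → 8, 4.44/1 → 4; chars 84.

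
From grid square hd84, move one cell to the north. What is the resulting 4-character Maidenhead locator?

HD85

Latitude square 4; +1 → 5.
The longitude characters are unchanged.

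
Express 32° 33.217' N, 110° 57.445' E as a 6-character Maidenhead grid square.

OM52ln

Offset from 180°W / 90°S: lon 290.9574°, lat 122.5536°.
Field: 290.9574/20 → 14 → O, 122.5536/10 → 12 → M; chars OM.
Square: 10.9574/2 → 5, 2.5536/1 → 2; chars 52.
Subsquare: 0.9574/0.0833333 → 11 → l, 0.5536/0.0416667 → 13 → n; chars ln.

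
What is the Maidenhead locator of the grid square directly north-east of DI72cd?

Longitude subsquare c = 2; +1 → 3 = d.
Latitude subsquare d = 3; +1 → 4 = e.

DI72de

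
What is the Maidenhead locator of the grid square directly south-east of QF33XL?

QF43ak

Longitude subsquare x = 23; +1 → 24, wraps to 0 = a, carry into square.
Longitude square 3; +1 → 4.
Latitude subsquare l = 11; −1 → 10 = k.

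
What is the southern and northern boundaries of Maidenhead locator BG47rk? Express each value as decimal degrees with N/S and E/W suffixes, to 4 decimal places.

22.5833° S, 22.5417° S

Field B=1, G=6: +1·20° lon, +6·10° lat → SW at lon -160°, lat -30°.
Square 4, 7: +4·2° lon, +7·1° lat → SW at lon -152°, lat -23°.
Subsquare r=17, k=10: +17·0.0833333° lon, +10·0.0416667° lat → SW at lon -150.583°, lat -22.5833°.
Cell spans 0.0833333° lon × 0.0416667° lat.
south 22.5833° S, north 22.5417° S.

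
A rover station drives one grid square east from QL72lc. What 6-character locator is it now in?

Longitude subsquare l = 11; +1 → 12 = m.
The latitude characters are unchanged.

QL72mc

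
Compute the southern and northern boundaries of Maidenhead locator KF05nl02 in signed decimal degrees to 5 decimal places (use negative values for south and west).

-34.53333, -34.52917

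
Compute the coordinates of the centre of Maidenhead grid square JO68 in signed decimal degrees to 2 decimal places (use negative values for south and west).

58.50, 13.00

Field J=9, O=14: +9·20° lon, +14·10° lat → SW at lon 0°, lat 50°.
Square 6, 8: +6·2° lon, +8·1° lat → SW at lon 12°, lat 58°.
Cell spans 2° lon × 1° lat. Centre is SW corner plus half of each.
latitude 58.50, longitude 13.00.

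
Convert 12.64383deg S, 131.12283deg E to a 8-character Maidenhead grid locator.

PH57ni45

Add 180° to longitude and 90° to latitude: 311.12283, 77.35617.
Field (20°×10°, letters A–R): 311.12283/20 → 15 → P, 77.35617/10 → 7 → H; chars PH.
Square (2°×1°, digits 0–9): 11.12283/2 → 5, 7.35617/1 → 7; chars 57.
Subsquare (5′×2.5′, letters a–x): 1.12283/0.0833333 → 13 → n, 0.35617/0.0416667 → 8 → i; chars ni.
Extended square (30″×15″, digits 0–9): 0.03950/0.00833333 → 4, 0.02284/0.00416667 → 5; chars 45.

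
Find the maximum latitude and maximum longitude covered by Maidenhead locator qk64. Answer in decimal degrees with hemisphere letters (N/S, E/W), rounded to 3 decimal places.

15.000° N, 154.000° E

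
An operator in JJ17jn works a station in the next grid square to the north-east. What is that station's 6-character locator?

JJ17ko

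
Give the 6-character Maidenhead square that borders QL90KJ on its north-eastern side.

QL90lk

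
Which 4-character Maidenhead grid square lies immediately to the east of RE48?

Longitude square 4; +1 → 5.
The latitude characters are unchanged.

RE58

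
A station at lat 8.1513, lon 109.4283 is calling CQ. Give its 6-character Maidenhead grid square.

OJ48rd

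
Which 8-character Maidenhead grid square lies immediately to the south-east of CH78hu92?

CH78iu01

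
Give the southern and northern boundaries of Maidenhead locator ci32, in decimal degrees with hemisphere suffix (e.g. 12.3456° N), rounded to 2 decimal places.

8.00° S, 7.00° S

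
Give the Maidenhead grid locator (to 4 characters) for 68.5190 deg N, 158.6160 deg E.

QP98

Offset from 180°W / 90°S: lon 338.62°, lat 158.52°.
Field: 338.62/20 → 16 → Q, 158.52/10 → 15 → P; chars QP.
Square: 18.62/2 → 9, 8.52/1 → 8; chars 98.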